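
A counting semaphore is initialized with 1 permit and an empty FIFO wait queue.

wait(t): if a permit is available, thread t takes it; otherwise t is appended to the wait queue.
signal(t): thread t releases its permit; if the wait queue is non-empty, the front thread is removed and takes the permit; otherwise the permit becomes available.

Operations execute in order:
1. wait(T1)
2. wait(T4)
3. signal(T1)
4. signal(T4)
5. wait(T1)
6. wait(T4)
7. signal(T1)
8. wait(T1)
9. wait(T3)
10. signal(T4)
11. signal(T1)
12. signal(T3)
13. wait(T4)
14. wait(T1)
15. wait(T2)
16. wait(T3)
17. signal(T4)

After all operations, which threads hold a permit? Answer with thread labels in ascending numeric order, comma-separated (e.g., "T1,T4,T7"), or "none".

Step 1: wait(T1) -> count=0 queue=[] holders={T1}
Step 2: wait(T4) -> count=0 queue=[T4] holders={T1}
Step 3: signal(T1) -> count=0 queue=[] holders={T4}
Step 4: signal(T4) -> count=1 queue=[] holders={none}
Step 5: wait(T1) -> count=0 queue=[] holders={T1}
Step 6: wait(T4) -> count=0 queue=[T4] holders={T1}
Step 7: signal(T1) -> count=0 queue=[] holders={T4}
Step 8: wait(T1) -> count=0 queue=[T1] holders={T4}
Step 9: wait(T3) -> count=0 queue=[T1,T3] holders={T4}
Step 10: signal(T4) -> count=0 queue=[T3] holders={T1}
Step 11: signal(T1) -> count=0 queue=[] holders={T3}
Step 12: signal(T3) -> count=1 queue=[] holders={none}
Step 13: wait(T4) -> count=0 queue=[] holders={T4}
Step 14: wait(T1) -> count=0 queue=[T1] holders={T4}
Step 15: wait(T2) -> count=0 queue=[T1,T2] holders={T4}
Step 16: wait(T3) -> count=0 queue=[T1,T2,T3] holders={T4}
Step 17: signal(T4) -> count=0 queue=[T2,T3] holders={T1}
Final holders: T1

Answer: T1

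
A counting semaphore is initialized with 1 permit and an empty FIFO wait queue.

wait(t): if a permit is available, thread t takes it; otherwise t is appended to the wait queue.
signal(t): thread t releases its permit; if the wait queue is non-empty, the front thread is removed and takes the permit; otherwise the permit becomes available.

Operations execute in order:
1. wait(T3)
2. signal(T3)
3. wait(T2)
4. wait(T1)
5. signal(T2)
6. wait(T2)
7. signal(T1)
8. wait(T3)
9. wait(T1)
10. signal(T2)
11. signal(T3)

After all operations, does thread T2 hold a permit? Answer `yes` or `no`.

Step 1: wait(T3) -> count=0 queue=[] holders={T3}
Step 2: signal(T3) -> count=1 queue=[] holders={none}
Step 3: wait(T2) -> count=0 queue=[] holders={T2}
Step 4: wait(T1) -> count=0 queue=[T1] holders={T2}
Step 5: signal(T2) -> count=0 queue=[] holders={T1}
Step 6: wait(T2) -> count=0 queue=[T2] holders={T1}
Step 7: signal(T1) -> count=0 queue=[] holders={T2}
Step 8: wait(T3) -> count=0 queue=[T3] holders={T2}
Step 9: wait(T1) -> count=0 queue=[T3,T1] holders={T2}
Step 10: signal(T2) -> count=0 queue=[T1] holders={T3}
Step 11: signal(T3) -> count=0 queue=[] holders={T1}
Final holders: {T1} -> T2 not in holders

Answer: no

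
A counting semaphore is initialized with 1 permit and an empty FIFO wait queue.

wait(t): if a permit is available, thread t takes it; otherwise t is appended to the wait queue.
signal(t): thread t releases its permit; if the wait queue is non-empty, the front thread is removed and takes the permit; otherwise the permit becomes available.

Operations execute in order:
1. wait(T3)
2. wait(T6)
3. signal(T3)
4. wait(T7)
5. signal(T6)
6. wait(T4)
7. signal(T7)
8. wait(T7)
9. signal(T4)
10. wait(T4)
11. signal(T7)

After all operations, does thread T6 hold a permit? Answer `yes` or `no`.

Answer: no

Derivation:
Step 1: wait(T3) -> count=0 queue=[] holders={T3}
Step 2: wait(T6) -> count=0 queue=[T6] holders={T3}
Step 3: signal(T3) -> count=0 queue=[] holders={T6}
Step 4: wait(T7) -> count=0 queue=[T7] holders={T6}
Step 5: signal(T6) -> count=0 queue=[] holders={T7}
Step 6: wait(T4) -> count=0 queue=[T4] holders={T7}
Step 7: signal(T7) -> count=0 queue=[] holders={T4}
Step 8: wait(T7) -> count=0 queue=[T7] holders={T4}
Step 9: signal(T4) -> count=0 queue=[] holders={T7}
Step 10: wait(T4) -> count=0 queue=[T4] holders={T7}
Step 11: signal(T7) -> count=0 queue=[] holders={T4}
Final holders: {T4} -> T6 not in holders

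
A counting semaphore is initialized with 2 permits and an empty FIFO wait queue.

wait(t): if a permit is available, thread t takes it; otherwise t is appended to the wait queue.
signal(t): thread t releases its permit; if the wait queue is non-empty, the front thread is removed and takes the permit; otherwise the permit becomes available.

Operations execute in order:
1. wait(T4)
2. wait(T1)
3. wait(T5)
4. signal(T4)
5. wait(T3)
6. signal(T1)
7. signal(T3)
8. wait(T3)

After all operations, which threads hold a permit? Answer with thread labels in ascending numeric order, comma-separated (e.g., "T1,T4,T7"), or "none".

Step 1: wait(T4) -> count=1 queue=[] holders={T4}
Step 2: wait(T1) -> count=0 queue=[] holders={T1,T4}
Step 3: wait(T5) -> count=0 queue=[T5] holders={T1,T4}
Step 4: signal(T4) -> count=0 queue=[] holders={T1,T5}
Step 5: wait(T3) -> count=0 queue=[T3] holders={T1,T5}
Step 6: signal(T1) -> count=0 queue=[] holders={T3,T5}
Step 7: signal(T3) -> count=1 queue=[] holders={T5}
Step 8: wait(T3) -> count=0 queue=[] holders={T3,T5}
Final holders: T3,T5

Answer: T3,T5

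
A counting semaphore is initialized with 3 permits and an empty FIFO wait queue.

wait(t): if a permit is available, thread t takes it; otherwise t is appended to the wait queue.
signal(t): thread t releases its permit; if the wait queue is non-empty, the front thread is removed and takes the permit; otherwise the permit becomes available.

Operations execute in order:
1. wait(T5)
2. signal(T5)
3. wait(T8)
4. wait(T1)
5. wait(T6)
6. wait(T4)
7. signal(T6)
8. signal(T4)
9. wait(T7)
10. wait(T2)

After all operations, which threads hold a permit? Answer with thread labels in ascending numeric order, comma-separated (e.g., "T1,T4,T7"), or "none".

Step 1: wait(T5) -> count=2 queue=[] holders={T5}
Step 2: signal(T5) -> count=3 queue=[] holders={none}
Step 3: wait(T8) -> count=2 queue=[] holders={T8}
Step 4: wait(T1) -> count=1 queue=[] holders={T1,T8}
Step 5: wait(T6) -> count=0 queue=[] holders={T1,T6,T8}
Step 6: wait(T4) -> count=0 queue=[T4] holders={T1,T6,T8}
Step 7: signal(T6) -> count=0 queue=[] holders={T1,T4,T8}
Step 8: signal(T4) -> count=1 queue=[] holders={T1,T8}
Step 9: wait(T7) -> count=0 queue=[] holders={T1,T7,T8}
Step 10: wait(T2) -> count=0 queue=[T2] holders={T1,T7,T8}
Final holders: T1,T7,T8

Answer: T1,T7,T8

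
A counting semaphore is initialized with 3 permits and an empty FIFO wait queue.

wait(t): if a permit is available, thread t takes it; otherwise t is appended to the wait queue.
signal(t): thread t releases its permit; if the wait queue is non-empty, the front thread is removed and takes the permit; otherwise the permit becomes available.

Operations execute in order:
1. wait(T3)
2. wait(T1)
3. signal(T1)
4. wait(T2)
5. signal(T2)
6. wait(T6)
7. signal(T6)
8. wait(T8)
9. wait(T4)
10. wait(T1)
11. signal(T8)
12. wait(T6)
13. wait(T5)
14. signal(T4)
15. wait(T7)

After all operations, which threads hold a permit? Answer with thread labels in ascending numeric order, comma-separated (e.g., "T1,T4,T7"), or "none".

Answer: T1,T3,T6

Derivation:
Step 1: wait(T3) -> count=2 queue=[] holders={T3}
Step 2: wait(T1) -> count=1 queue=[] holders={T1,T3}
Step 3: signal(T1) -> count=2 queue=[] holders={T3}
Step 4: wait(T2) -> count=1 queue=[] holders={T2,T3}
Step 5: signal(T2) -> count=2 queue=[] holders={T3}
Step 6: wait(T6) -> count=1 queue=[] holders={T3,T6}
Step 7: signal(T6) -> count=2 queue=[] holders={T3}
Step 8: wait(T8) -> count=1 queue=[] holders={T3,T8}
Step 9: wait(T4) -> count=0 queue=[] holders={T3,T4,T8}
Step 10: wait(T1) -> count=0 queue=[T1] holders={T3,T4,T8}
Step 11: signal(T8) -> count=0 queue=[] holders={T1,T3,T4}
Step 12: wait(T6) -> count=0 queue=[T6] holders={T1,T3,T4}
Step 13: wait(T5) -> count=0 queue=[T6,T5] holders={T1,T3,T4}
Step 14: signal(T4) -> count=0 queue=[T5] holders={T1,T3,T6}
Step 15: wait(T7) -> count=0 queue=[T5,T7] holders={T1,T3,T6}
Final holders: T1,T3,T6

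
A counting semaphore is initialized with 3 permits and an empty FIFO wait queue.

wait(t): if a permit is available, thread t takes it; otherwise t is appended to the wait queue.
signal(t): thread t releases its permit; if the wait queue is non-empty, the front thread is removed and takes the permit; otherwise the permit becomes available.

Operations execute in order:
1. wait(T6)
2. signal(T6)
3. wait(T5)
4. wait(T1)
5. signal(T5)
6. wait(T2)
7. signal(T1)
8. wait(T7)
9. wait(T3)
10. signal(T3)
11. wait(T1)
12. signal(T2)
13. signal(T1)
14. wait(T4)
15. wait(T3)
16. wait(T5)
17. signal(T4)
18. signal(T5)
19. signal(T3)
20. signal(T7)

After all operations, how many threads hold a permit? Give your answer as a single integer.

Answer: 0

Derivation:
Step 1: wait(T6) -> count=2 queue=[] holders={T6}
Step 2: signal(T6) -> count=3 queue=[] holders={none}
Step 3: wait(T5) -> count=2 queue=[] holders={T5}
Step 4: wait(T1) -> count=1 queue=[] holders={T1,T5}
Step 5: signal(T5) -> count=2 queue=[] holders={T1}
Step 6: wait(T2) -> count=1 queue=[] holders={T1,T2}
Step 7: signal(T1) -> count=2 queue=[] holders={T2}
Step 8: wait(T7) -> count=1 queue=[] holders={T2,T7}
Step 9: wait(T3) -> count=0 queue=[] holders={T2,T3,T7}
Step 10: signal(T3) -> count=1 queue=[] holders={T2,T7}
Step 11: wait(T1) -> count=0 queue=[] holders={T1,T2,T7}
Step 12: signal(T2) -> count=1 queue=[] holders={T1,T7}
Step 13: signal(T1) -> count=2 queue=[] holders={T7}
Step 14: wait(T4) -> count=1 queue=[] holders={T4,T7}
Step 15: wait(T3) -> count=0 queue=[] holders={T3,T4,T7}
Step 16: wait(T5) -> count=0 queue=[T5] holders={T3,T4,T7}
Step 17: signal(T4) -> count=0 queue=[] holders={T3,T5,T7}
Step 18: signal(T5) -> count=1 queue=[] holders={T3,T7}
Step 19: signal(T3) -> count=2 queue=[] holders={T7}
Step 20: signal(T7) -> count=3 queue=[] holders={none}
Final holders: {none} -> 0 thread(s)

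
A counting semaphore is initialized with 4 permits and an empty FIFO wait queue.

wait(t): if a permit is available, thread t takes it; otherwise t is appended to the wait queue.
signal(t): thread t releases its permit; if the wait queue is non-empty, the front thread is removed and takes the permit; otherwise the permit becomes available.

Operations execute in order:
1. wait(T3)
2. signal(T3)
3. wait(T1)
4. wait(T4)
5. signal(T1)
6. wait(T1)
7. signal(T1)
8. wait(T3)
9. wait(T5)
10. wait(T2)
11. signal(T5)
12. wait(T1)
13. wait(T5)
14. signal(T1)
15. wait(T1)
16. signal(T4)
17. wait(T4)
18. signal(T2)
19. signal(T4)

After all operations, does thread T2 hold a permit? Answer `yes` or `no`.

Answer: no

Derivation:
Step 1: wait(T3) -> count=3 queue=[] holders={T3}
Step 2: signal(T3) -> count=4 queue=[] holders={none}
Step 3: wait(T1) -> count=3 queue=[] holders={T1}
Step 4: wait(T4) -> count=2 queue=[] holders={T1,T4}
Step 5: signal(T1) -> count=3 queue=[] holders={T4}
Step 6: wait(T1) -> count=2 queue=[] holders={T1,T4}
Step 7: signal(T1) -> count=3 queue=[] holders={T4}
Step 8: wait(T3) -> count=2 queue=[] holders={T3,T4}
Step 9: wait(T5) -> count=1 queue=[] holders={T3,T4,T5}
Step 10: wait(T2) -> count=0 queue=[] holders={T2,T3,T4,T5}
Step 11: signal(T5) -> count=1 queue=[] holders={T2,T3,T4}
Step 12: wait(T1) -> count=0 queue=[] holders={T1,T2,T3,T4}
Step 13: wait(T5) -> count=0 queue=[T5] holders={T1,T2,T3,T4}
Step 14: signal(T1) -> count=0 queue=[] holders={T2,T3,T4,T5}
Step 15: wait(T1) -> count=0 queue=[T1] holders={T2,T3,T4,T5}
Step 16: signal(T4) -> count=0 queue=[] holders={T1,T2,T3,T5}
Step 17: wait(T4) -> count=0 queue=[T4] holders={T1,T2,T3,T5}
Step 18: signal(T2) -> count=0 queue=[] holders={T1,T3,T4,T5}
Step 19: signal(T4) -> count=1 queue=[] holders={T1,T3,T5}
Final holders: {T1,T3,T5} -> T2 not in holders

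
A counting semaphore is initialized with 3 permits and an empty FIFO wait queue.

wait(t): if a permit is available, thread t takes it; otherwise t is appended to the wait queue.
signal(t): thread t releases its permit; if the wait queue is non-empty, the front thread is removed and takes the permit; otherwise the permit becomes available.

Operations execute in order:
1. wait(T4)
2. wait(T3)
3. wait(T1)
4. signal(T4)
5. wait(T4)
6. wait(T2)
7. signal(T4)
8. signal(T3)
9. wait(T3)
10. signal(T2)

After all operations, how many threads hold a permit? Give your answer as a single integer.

Step 1: wait(T4) -> count=2 queue=[] holders={T4}
Step 2: wait(T3) -> count=1 queue=[] holders={T3,T4}
Step 3: wait(T1) -> count=0 queue=[] holders={T1,T3,T4}
Step 4: signal(T4) -> count=1 queue=[] holders={T1,T3}
Step 5: wait(T4) -> count=0 queue=[] holders={T1,T3,T4}
Step 6: wait(T2) -> count=0 queue=[T2] holders={T1,T3,T4}
Step 7: signal(T4) -> count=0 queue=[] holders={T1,T2,T3}
Step 8: signal(T3) -> count=1 queue=[] holders={T1,T2}
Step 9: wait(T3) -> count=0 queue=[] holders={T1,T2,T3}
Step 10: signal(T2) -> count=1 queue=[] holders={T1,T3}
Final holders: {T1,T3} -> 2 thread(s)

Answer: 2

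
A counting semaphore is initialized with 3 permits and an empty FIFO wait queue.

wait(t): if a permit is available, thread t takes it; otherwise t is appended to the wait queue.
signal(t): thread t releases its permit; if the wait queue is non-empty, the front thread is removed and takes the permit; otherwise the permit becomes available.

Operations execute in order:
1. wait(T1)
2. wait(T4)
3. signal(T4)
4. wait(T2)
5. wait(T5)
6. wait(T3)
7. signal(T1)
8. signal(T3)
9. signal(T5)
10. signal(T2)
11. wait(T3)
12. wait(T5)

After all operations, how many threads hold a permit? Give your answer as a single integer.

Step 1: wait(T1) -> count=2 queue=[] holders={T1}
Step 2: wait(T4) -> count=1 queue=[] holders={T1,T4}
Step 3: signal(T4) -> count=2 queue=[] holders={T1}
Step 4: wait(T2) -> count=1 queue=[] holders={T1,T2}
Step 5: wait(T5) -> count=0 queue=[] holders={T1,T2,T5}
Step 6: wait(T3) -> count=0 queue=[T3] holders={T1,T2,T5}
Step 7: signal(T1) -> count=0 queue=[] holders={T2,T3,T5}
Step 8: signal(T3) -> count=1 queue=[] holders={T2,T5}
Step 9: signal(T5) -> count=2 queue=[] holders={T2}
Step 10: signal(T2) -> count=3 queue=[] holders={none}
Step 11: wait(T3) -> count=2 queue=[] holders={T3}
Step 12: wait(T5) -> count=1 queue=[] holders={T3,T5}
Final holders: {T3,T5} -> 2 thread(s)

Answer: 2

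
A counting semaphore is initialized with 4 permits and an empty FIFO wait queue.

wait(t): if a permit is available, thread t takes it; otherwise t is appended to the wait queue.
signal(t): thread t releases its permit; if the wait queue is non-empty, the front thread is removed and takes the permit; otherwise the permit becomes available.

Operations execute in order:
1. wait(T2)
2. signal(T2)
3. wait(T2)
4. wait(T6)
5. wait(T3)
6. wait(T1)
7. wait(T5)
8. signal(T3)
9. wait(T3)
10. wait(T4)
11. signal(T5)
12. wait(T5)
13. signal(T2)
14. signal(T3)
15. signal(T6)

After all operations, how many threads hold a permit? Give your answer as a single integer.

Step 1: wait(T2) -> count=3 queue=[] holders={T2}
Step 2: signal(T2) -> count=4 queue=[] holders={none}
Step 3: wait(T2) -> count=3 queue=[] holders={T2}
Step 4: wait(T6) -> count=2 queue=[] holders={T2,T6}
Step 5: wait(T3) -> count=1 queue=[] holders={T2,T3,T6}
Step 6: wait(T1) -> count=0 queue=[] holders={T1,T2,T3,T6}
Step 7: wait(T5) -> count=0 queue=[T5] holders={T1,T2,T3,T6}
Step 8: signal(T3) -> count=0 queue=[] holders={T1,T2,T5,T6}
Step 9: wait(T3) -> count=0 queue=[T3] holders={T1,T2,T5,T6}
Step 10: wait(T4) -> count=0 queue=[T3,T4] holders={T1,T2,T5,T6}
Step 11: signal(T5) -> count=0 queue=[T4] holders={T1,T2,T3,T6}
Step 12: wait(T5) -> count=0 queue=[T4,T5] holders={T1,T2,T3,T6}
Step 13: signal(T2) -> count=0 queue=[T5] holders={T1,T3,T4,T6}
Step 14: signal(T3) -> count=0 queue=[] holders={T1,T4,T5,T6}
Step 15: signal(T6) -> count=1 queue=[] holders={T1,T4,T5}
Final holders: {T1,T4,T5} -> 3 thread(s)

Answer: 3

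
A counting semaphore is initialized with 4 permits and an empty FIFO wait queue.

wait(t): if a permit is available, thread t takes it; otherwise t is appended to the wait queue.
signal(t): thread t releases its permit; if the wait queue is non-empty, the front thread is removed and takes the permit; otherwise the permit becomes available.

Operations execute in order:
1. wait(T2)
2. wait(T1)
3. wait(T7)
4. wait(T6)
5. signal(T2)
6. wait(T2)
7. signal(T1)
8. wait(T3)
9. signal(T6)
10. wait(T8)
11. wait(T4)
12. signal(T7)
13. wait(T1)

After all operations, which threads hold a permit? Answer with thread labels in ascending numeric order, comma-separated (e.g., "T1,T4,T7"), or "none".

Answer: T2,T3,T4,T8

Derivation:
Step 1: wait(T2) -> count=3 queue=[] holders={T2}
Step 2: wait(T1) -> count=2 queue=[] holders={T1,T2}
Step 3: wait(T7) -> count=1 queue=[] holders={T1,T2,T7}
Step 4: wait(T6) -> count=0 queue=[] holders={T1,T2,T6,T7}
Step 5: signal(T2) -> count=1 queue=[] holders={T1,T6,T7}
Step 6: wait(T2) -> count=0 queue=[] holders={T1,T2,T6,T7}
Step 7: signal(T1) -> count=1 queue=[] holders={T2,T6,T7}
Step 8: wait(T3) -> count=0 queue=[] holders={T2,T3,T6,T7}
Step 9: signal(T6) -> count=1 queue=[] holders={T2,T3,T7}
Step 10: wait(T8) -> count=0 queue=[] holders={T2,T3,T7,T8}
Step 11: wait(T4) -> count=0 queue=[T4] holders={T2,T3,T7,T8}
Step 12: signal(T7) -> count=0 queue=[] holders={T2,T3,T4,T8}
Step 13: wait(T1) -> count=0 queue=[T1] holders={T2,T3,T4,T8}
Final holders: T2,T3,T4,T8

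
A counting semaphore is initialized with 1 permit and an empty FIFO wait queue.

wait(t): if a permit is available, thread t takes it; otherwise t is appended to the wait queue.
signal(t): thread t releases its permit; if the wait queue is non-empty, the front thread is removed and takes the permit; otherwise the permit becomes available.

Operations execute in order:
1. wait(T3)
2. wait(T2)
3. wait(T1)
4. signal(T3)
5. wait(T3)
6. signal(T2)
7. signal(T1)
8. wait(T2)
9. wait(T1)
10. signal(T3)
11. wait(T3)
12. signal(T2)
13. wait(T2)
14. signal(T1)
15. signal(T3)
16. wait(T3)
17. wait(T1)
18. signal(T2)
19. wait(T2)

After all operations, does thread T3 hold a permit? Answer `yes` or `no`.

Answer: yes

Derivation:
Step 1: wait(T3) -> count=0 queue=[] holders={T3}
Step 2: wait(T2) -> count=0 queue=[T2] holders={T3}
Step 3: wait(T1) -> count=0 queue=[T2,T1] holders={T3}
Step 4: signal(T3) -> count=0 queue=[T1] holders={T2}
Step 5: wait(T3) -> count=0 queue=[T1,T3] holders={T2}
Step 6: signal(T2) -> count=0 queue=[T3] holders={T1}
Step 7: signal(T1) -> count=0 queue=[] holders={T3}
Step 8: wait(T2) -> count=0 queue=[T2] holders={T3}
Step 9: wait(T1) -> count=0 queue=[T2,T1] holders={T3}
Step 10: signal(T3) -> count=0 queue=[T1] holders={T2}
Step 11: wait(T3) -> count=0 queue=[T1,T3] holders={T2}
Step 12: signal(T2) -> count=0 queue=[T3] holders={T1}
Step 13: wait(T2) -> count=0 queue=[T3,T2] holders={T1}
Step 14: signal(T1) -> count=0 queue=[T2] holders={T3}
Step 15: signal(T3) -> count=0 queue=[] holders={T2}
Step 16: wait(T3) -> count=0 queue=[T3] holders={T2}
Step 17: wait(T1) -> count=0 queue=[T3,T1] holders={T2}
Step 18: signal(T2) -> count=0 queue=[T1] holders={T3}
Step 19: wait(T2) -> count=0 queue=[T1,T2] holders={T3}
Final holders: {T3} -> T3 in holders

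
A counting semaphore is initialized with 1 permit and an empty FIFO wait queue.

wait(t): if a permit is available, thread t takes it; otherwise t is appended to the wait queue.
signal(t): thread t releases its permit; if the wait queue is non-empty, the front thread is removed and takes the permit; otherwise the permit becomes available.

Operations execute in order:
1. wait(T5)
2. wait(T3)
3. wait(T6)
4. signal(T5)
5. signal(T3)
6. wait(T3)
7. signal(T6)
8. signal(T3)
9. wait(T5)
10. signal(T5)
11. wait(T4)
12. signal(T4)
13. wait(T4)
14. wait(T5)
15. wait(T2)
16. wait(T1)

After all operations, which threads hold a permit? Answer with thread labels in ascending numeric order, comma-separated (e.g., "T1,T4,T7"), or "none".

Step 1: wait(T5) -> count=0 queue=[] holders={T5}
Step 2: wait(T3) -> count=0 queue=[T3] holders={T5}
Step 3: wait(T6) -> count=0 queue=[T3,T6] holders={T5}
Step 4: signal(T5) -> count=0 queue=[T6] holders={T3}
Step 5: signal(T3) -> count=0 queue=[] holders={T6}
Step 6: wait(T3) -> count=0 queue=[T3] holders={T6}
Step 7: signal(T6) -> count=0 queue=[] holders={T3}
Step 8: signal(T3) -> count=1 queue=[] holders={none}
Step 9: wait(T5) -> count=0 queue=[] holders={T5}
Step 10: signal(T5) -> count=1 queue=[] holders={none}
Step 11: wait(T4) -> count=0 queue=[] holders={T4}
Step 12: signal(T4) -> count=1 queue=[] holders={none}
Step 13: wait(T4) -> count=0 queue=[] holders={T4}
Step 14: wait(T5) -> count=0 queue=[T5] holders={T4}
Step 15: wait(T2) -> count=0 queue=[T5,T2] holders={T4}
Step 16: wait(T1) -> count=0 queue=[T5,T2,T1] holders={T4}
Final holders: T4

Answer: T4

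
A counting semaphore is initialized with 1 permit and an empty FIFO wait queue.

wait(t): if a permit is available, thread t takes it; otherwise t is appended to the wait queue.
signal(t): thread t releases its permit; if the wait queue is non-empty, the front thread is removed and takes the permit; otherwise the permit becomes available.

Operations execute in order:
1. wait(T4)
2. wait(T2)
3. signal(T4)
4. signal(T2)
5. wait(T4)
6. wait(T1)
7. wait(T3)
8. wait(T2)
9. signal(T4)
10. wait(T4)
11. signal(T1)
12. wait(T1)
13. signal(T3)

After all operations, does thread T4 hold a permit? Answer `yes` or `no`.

Step 1: wait(T4) -> count=0 queue=[] holders={T4}
Step 2: wait(T2) -> count=0 queue=[T2] holders={T4}
Step 3: signal(T4) -> count=0 queue=[] holders={T2}
Step 4: signal(T2) -> count=1 queue=[] holders={none}
Step 5: wait(T4) -> count=0 queue=[] holders={T4}
Step 6: wait(T1) -> count=0 queue=[T1] holders={T4}
Step 7: wait(T3) -> count=0 queue=[T1,T3] holders={T4}
Step 8: wait(T2) -> count=0 queue=[T1,T3,T2] holders={T4}
Step 9: signal(T4) -> count=0 queue=[T3,T2] holders={T1}
Step 10: wait(T4) -> count=0 queue=[T3,T2,T4] holders={T1}
Step 11: signal(T1) -> count=0 queue=[T2,T4] holders={T3}
Step 12: wait(T1) -> count=0 queue=[T2,T4,T1] holders={T3}
Step 13: signal(T3) -> count=0 queue=[T4,T1] holders={T2}
Final holders: {T2} -> T4 not in holders

Answer: no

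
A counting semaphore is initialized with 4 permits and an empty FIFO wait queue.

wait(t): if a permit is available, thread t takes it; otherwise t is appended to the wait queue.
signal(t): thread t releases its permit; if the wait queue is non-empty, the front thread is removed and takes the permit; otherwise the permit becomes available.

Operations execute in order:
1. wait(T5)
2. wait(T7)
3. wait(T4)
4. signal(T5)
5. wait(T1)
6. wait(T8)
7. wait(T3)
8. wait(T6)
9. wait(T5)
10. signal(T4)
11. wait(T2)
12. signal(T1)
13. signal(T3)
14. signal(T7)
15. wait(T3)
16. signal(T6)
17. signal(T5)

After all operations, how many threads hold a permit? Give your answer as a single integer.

Step 1: wait(T5) -> count=3 queue=[] holders={T5}
Step 2: wait(T7) -> count=2 queue=[] holders={T5,T7}
Step 3: wait(T4) -> count=1 queue=[] holders={T4,T5,T7}
Step 4: signal(T5) -> count=2 queue=[] holders={T4,T7}
Step 5: wait(T1) -> count=1 queue=[] holders={T1,T4,T7}
Step 6: wait(T8) -> count=0 queue=[] holders={T1,T4,T7,T8}
Step 7: wait(T3) -> count=0 queue=[T3] holders={T1,T4,T7,T8}
Step 8: wait(T6) -> count=0 queue=[T3,T6] holders={T1,T4,T7,T8}
Step 9: wait(T5) -> count=0 queue=[T3,T6,T5] holders={T1,T4,T7,T8}
Step 10: signal(T4) -> count=0 queue=[T6,T5] holders={T1,T3,T7,T8}
Step 11: wait(T2) -> count=0 queue=[T6,T5,T2] holders={T1,T3,T7,T8}
Step 12: signal(T1) -> count=0 queue=[T5,T2] holders={T3,T6,T7,T8}
Step 13: signal(T3) -> count=0 queue=[T2] holders={T5,T6,T7,T8}
Step 14: signal(T7) -> count=0 queue=[] holders={T2,T5,T6,T8}
Step 15: wait(T3) -> count=0 queue=[T3] holders={T2,T5,T6,T8}
Step 16: signal(T6) -> count=0 queue=[] holders={T2,T3,T5,T8}
Step 17: signal(T5) -> count=1 queue=[] holders={T2,T3,T8}
Final holders: {T2,T3,T8} -> 3 thread(s)

Answer: 3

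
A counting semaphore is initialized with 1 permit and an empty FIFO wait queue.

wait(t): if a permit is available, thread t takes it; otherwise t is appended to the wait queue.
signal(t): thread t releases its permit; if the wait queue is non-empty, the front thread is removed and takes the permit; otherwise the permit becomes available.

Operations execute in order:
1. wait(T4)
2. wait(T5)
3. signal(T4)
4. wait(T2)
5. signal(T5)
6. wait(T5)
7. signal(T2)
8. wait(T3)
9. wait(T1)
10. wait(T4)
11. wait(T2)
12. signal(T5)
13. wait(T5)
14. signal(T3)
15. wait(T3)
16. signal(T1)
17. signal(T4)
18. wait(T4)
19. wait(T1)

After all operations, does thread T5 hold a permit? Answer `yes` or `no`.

Step 1: wait(T4) -> count=0 queue=[] holders={T4}
Step 2: wait(T5) -> count=0 queue=[T5] holders={T4}
Step 3: signal(T4) -> count=0 queue=[] holders={T5}
Step 4: wait(T2) -> count=0 queue=[T2] holders={T5}
Step 5: signal(T5) -> count=0 queue=[] holders={T2}
Step 6: wait(T5) -> count=0 queue=[T5] holders={T2}
Step 7: signal(T2) -> count=0 queue=[] holders={T5}
Step 8: wait(T3) -> count=0 queue=[T3] holders={T5}
Step 9: wait(T1) -> count=0 queue=[T3,T1] holders={T5}
Step 10: wait(T4) -> count=0 queue=[T3,T1,T4] holders={T5}
Step 11: wait(T2) -> count=0 queue=[T3,T1,T4,T2] holders={T5}
Step 12: signal(T5) -> count=0 queue=[T1,T4,T2] holders={T3}
Step 13: wait(T5) -> count=0 queue=[T1,T4,T2,T5] holders={T3}
Step 14: signal(T3) -> count=0 queue=[T4,T2,T5] holders={T1}
Step 15: wait(T3) -> count=0 queue=[T4,T2,T5,T3] holders={T1}
Step 16: signal(T1) -> count=0 queue=[T2,T5,T3] holders={T4}
Step 17: signal(T4) -> count=0 queue=[T5,T3] holders={T2}
Step 18: wait(T4) -> count=0 queue=[T5,T3,T4] holders={T2}
Step 19: wait(T1) -> count=0 queue=[T5,T3,T4,T1] holders={T2}
Final holders: {T2} -> T5 not in holders

Answer: no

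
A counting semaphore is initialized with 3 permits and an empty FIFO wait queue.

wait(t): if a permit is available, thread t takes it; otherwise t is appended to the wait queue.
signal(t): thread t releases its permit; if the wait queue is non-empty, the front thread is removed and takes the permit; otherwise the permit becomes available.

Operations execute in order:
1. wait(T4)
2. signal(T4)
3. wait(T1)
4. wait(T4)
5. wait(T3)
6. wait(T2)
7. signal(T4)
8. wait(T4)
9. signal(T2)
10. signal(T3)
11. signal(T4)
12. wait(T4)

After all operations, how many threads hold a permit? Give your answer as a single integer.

Answer: 2

Derivation:
Step 1: wait(T4) -> count=2 queue=[] holders={T4}
Step 2: signal(T4) -> count=3 queue=[] holders={none}
Step 3: wait(T1) -> count=2 queue=[] holders={T1}
Step 4: wait(T4) -> count=1 queue=[] holders={T1,T4}
Step 5: wait(T3) -> count=0 queue=[] holders={T1,T3,T4}
Step 6: wait(T2) -> count=0 queue=[T2] holders={T1,T3,T4}
Step 7: signal(T4) -> count=0 queue=[] holders={T1,T2,T3}
Step 8: wait(T4) -> count=0 queue=[T4] holders={T1,T2,T3}
Step 9: signal(T2) -> count=0 queue=[] holders={T1,T3,T4}
Step 10: signal(T3) -> count=1 queue=[] holders={T1,T4}
Step 11: signal(T4) -> count=2 queue=[] holders={T1}
Step 12: wait(T4) -> count=1 queue=[] holders={T1,T4}
Final holders: {T1,T4} -> 2 thread(s)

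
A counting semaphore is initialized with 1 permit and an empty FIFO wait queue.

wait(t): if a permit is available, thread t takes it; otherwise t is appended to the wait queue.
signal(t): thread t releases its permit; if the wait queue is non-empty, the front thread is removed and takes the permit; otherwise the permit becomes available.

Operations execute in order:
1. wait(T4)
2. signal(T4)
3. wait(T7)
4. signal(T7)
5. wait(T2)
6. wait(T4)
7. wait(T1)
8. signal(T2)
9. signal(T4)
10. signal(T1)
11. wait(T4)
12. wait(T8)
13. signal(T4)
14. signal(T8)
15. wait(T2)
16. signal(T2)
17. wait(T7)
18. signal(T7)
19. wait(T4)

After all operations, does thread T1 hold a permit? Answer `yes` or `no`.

Answer: no

Derivation:
Step 1: wait(T4) -> count=0 queue=[] holders={T4}
Step 2: signal(T4) -> count=1 queue=[] holders={none}
Step 3: wait(T7) -> count=0 queue=[] holders={T7}
Step 4: signal(T7) -> count=1 queue=[] holders={none}
Step 5: wait(T2) -> count=0 queue=[] holders={T2}
Step 6: wait(T4) -> count=0 queue=[T4] holders={T2}
Step 7: wait(T1) -> count=0 queue=[T4,T1] holders={T2}
Step 8: signal(T2) -> count=0 queue=[T1] holders={T4}
Step 9: signal(T4) -> count=0 queue=[] holders={T1}
Step 10: signal(T1) -> count=1 queue=[] holders={none}
Step 11: wait(T4) -> count=0 queue=[] holders={T4}
Step 12: wait(T8) -> count=0 queue=[T8] holders={T4}
Step 13: signal(T4) -> count=0 queue=[] holders={T8}
Step 14: signal(T8) -> count=1 queue=[] holders={none}
Step 15: wait(T2) -> count=0 queue=[] holders={T2}
Step 16: signal(T2) -> count=1 queue=[] holders={none}
Step 17: wait(T7) -> count=0 queue=[] holders={T7}
Step 18: signal(T7) -> count=1 queue=[] holders={none}
Step 19: wait(T4) -> count=0 queue=[] holders={T4}
Final holders: {T4} -> T1 not in holders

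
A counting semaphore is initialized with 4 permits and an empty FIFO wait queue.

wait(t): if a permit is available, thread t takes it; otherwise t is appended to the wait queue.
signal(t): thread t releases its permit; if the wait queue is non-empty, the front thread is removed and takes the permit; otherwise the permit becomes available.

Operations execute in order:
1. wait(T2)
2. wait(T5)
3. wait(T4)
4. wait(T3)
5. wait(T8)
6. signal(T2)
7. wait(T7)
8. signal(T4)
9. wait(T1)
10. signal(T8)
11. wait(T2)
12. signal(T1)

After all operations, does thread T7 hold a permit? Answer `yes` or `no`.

Answer: yes

Derivation:
Step 1: wait(T2) -> count=3 queue=[] holders={T2}
Step 2: wait(T5) -> count=2 queue=[] holders={T2,T5}
Step 3: wait(T4) -> count=1 queue=[] holders={T2,T4,T5}
Step 4: wait(T3) -> count=0 queue=[] holders={T2,T3,T4,T5}
Step 5: wait(T8) -> count=0 queue=[T8] holders={T2,T3,T4,T5}
Step 6: signal(T2) -> count=0 queue=[] holders={T3,T4,T5,T8}
Step 7: wait(T7) -> count=0 queue=[T7] holders={T3,T4,T5,T8}
Step 8: signal(T4) -> count=0 queue=[] holders={T3,T5,T7,T8}
Step 9: wait(T1) -> count=0 queue=[T1] holders={T3,T5,T7,T8}
Step 10: signal(T8) -> count=0 queue=[] holders={T1,T3,T5,T7}
Step 11: wait(T2) -> count=0 queue=[T2] holders={T1,T3,T5,T7}
Step 12: signal(T1) -> count=0 queue=[] holders={T2,T3,T5,T7}
Final holders: {T2,T3,T5,T7} -> T7 in holders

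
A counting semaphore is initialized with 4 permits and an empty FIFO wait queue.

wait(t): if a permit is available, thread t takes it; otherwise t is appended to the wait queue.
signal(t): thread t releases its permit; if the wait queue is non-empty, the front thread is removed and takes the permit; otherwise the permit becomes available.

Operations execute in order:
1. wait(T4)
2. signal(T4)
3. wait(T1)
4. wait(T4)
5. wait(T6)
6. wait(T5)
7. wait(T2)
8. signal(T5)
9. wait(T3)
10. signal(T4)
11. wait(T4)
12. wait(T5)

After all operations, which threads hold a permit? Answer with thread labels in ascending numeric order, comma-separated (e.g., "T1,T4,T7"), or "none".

Answer: T1,T2,T3,T6

Derivation:
Step 1: wait(T4) -> count=3 queue=[] holders={T4}
Step 2: signal(T4) -> count=4 queue=[] holders={none}
Step 3: wait(T1) -> count=3 queue=[] holders={T1}
Step 4: wait(T4) -> count=2 queue=[] holders={T1,T4}
Step 5: wait(T6) -> count=1 queue=[] holders={T1,T4,T6}
Step 6: wait(T5) -> count=0 queue=[] holders={T1,T4,T5,T6}
Step 7: wait(T2) -> count=0 queue=[T2] holders={T1,T4,T5,T6}
Step 8: signal(T5) -> count=0 queue=[] holders={T1,T2,T4,T6}
Step 9: wait(T3) -> count=0 queue=[T3] holders={T1,T2,T4,T6}
Step 10: signal(T4) -> count=0 queue=[] holders={T1,T2,T3,T6}
Step 11: wait(T4) -> count=0 queue=[T4] holders={T1,T2,T3,T6}
Step 12: wait(T5) -> count=0 queue=[T4,T5] holders={T1,T2,T3,T6}
Final holders: T1,T2,T3,T6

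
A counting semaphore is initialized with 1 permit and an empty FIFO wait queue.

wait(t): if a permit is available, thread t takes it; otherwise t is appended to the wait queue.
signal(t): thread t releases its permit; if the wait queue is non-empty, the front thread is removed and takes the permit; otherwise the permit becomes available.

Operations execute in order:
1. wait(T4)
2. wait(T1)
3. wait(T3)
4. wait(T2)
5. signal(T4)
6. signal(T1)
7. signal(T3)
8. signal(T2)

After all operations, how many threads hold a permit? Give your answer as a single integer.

Answer: 0

Derivation:
Step 1: wait(T4) -> count=0 queue=[] holders={T4}
Step 2: wait(T1) -> count=0 queue=[T1] holders={T4}
Step 3: wait(T3) -> count=0 queue=[T1,T3] holders={T4}
Step 4: wait(T2) -> count=0 queue=[T1,T3,T2] holders={T4}
Step 5: signal(T4) -> count=0 queue=[T3,T2] holders={T1}
Step 6: signal(T1) -> count=0 queue=[T2] holders={T3}
Step 7: signal(T3) -> count=0 queue=[] holders={T2}
Step 8: signal(T2) -> count=1 queue=[] holders={none}
Final holders: {none} -> 0 thread(s)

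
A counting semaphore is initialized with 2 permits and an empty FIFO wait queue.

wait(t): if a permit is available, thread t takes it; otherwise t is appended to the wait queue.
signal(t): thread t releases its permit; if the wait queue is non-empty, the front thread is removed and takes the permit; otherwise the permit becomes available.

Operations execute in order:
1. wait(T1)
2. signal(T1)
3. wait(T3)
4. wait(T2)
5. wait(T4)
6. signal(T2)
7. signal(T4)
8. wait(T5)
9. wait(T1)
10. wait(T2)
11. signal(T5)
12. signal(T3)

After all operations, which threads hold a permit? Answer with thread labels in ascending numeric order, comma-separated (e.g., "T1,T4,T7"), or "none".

Answer: T1,T2

Derivation:
Step 1: wait(T1) -> count=1 queue=[] holders={T1}
Step 2: signal(T1) -> count=2 queue=[] holders={none}
Step 3: wait(T3) -> count=1 queue=[] holders={T3}
Step 4: wait(T2) -> count=0 queue=[] holders={T2,T3}
Step 5: wait(T4) -> count=0 queue=[T4] holders={T2,T3}
Step 6: signal(T2) -> count=0 queue=[] holders={T3,T4}
Step 7: signal(T4) -> count=1 queue=[] holders={T3}
Step 8: wait(T5) -> count=0 queue=[] holders={T3,T5}
Step 9: wait(T1) -> count=0 queue=[T1] holders={T3,T5}
Step 10: wait(T2) -> count=0 queue=[T1,T2] holders={T3,T5}
Step 11: signal(T5) -> count=0 queue=[T2] holders={T1,T3}
Step 12: signal(T3) -> count=0 queue=[] holders={T1,T2}
Final holders: T1,T2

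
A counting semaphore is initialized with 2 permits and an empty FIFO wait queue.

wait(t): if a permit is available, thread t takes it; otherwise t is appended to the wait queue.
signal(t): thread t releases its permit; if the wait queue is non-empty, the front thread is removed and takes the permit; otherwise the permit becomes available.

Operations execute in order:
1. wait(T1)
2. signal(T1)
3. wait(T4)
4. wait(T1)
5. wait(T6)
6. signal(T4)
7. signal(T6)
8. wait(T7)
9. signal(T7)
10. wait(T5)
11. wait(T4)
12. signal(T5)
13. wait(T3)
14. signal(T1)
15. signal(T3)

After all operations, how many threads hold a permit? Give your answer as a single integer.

Step 1: wait(T1) -> count=1 queue=[] holders={T1}
Step 2: signal(T1) -> count=2 queue=[] holders={none}
Step 3: wait(T4) -> count=1 queue=[] holders={T4}
Step 4: wait(T1) -> count=0 queue=[] holders={T1,T4}
Step 5: wait(T6) -> count=0 queue=[T6] holders={T1,T4}
Step 6: signal(T4) -> count=0 queue=[] holders={T1,T6}
Step 7: signal(T6) -> count=1 queue=[] holders={T1}
Step 8: wait(T7) -> count=0 queue=[] holders={T1,T7}
Step 9: signal(T7) -> count=1 queue=[] holders={T1}
Step 10: wait(T5) -> count=0 queue=[] holders={T1,T5}
Step 11: wait(T4) -> count=0 queue=[T4] holders={T1,T5}
Step 12: signal(T5) -> count=0 queue=[] holders={T1,T4}
Step 13: wait(T3) -> count=0 queue=[T3] holders={T1,T4}
Step 14: signal(T1) -> count=0 queue=[] holders={T3,T4}
Step 15: signal(T3) -> count=1 queue=[] holders={T4}
Final holders: {T4} -> 1 thread(s)

Answer: 1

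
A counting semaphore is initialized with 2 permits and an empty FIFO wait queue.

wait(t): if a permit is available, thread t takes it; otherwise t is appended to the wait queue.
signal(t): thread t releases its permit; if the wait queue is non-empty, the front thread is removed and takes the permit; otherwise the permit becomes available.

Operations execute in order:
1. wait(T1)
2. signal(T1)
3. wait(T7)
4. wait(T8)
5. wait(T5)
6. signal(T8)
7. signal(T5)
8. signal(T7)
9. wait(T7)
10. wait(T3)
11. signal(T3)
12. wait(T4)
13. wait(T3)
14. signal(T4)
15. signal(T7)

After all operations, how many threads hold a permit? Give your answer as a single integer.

Step 1: wait(T1) -> count=1 queue=[] holders={T1}
Step 2: signal(T1) -> count=2 queue=[] holders={none}
Step 3: wait(T7) -> count=1 queue=[] holders={T7}
Step 4: wait(T8) -> count=0 queue=[] holders={T7,T8}
Step 5: wait(T5) -> count=0 queue=[T5] holders={T7,T8}
Step 6: signal(T8) -> count=0 queue=[] holders={T5,T7}
Step 7: signal(T5) -> count=1 queue=[] holders={T7}
Step 8: signal(T7) -> count=2 queue=[] holders={none}
Step 9: wait(T7) -> count=1 queue=[] holders={T7}
Step 10: wait(T3) -> count=0 queue=[] holders={T3,T7}
Step 11: signal(T3) -> count=1 queue=[] holders={T7}
Step 12: wait(T4) -> count=0 queue=[] holders={T4,T7}
Step 13: wait(T3) -> count=0 queue=[T3] holders={T4,T7}
Step 14: signal(T4) -> count=0 queue=[] holders={T3,T7}
Step 15: signal(T7) -> count=1 queue=[] holders={T3}
Final holders: {T3} -> 1 thread(s)

Answer: 1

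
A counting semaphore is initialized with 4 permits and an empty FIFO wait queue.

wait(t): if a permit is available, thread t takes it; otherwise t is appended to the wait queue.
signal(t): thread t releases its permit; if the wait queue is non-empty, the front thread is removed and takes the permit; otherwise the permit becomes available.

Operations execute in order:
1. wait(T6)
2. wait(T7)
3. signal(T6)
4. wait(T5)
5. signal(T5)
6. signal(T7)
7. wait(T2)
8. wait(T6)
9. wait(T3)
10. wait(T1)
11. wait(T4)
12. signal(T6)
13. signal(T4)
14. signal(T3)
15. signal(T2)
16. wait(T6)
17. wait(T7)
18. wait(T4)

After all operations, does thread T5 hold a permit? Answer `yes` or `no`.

Step 1: wait(T6) -> count=3 queue=[] holders={T6}
Step 2: wait(T7) -> count=2 queue=[] holders={T6,T7}
Step 3: signal(T6) -> count=3 queue=[] holders={T7}
Step 4: wait(T5) -> count=2 queue=[] holders={T5,T7}
Step 5: signal(T5) -> count=3 queue=[] holders={T7}
Step 6: signal(T7) -> count=4 queue=[] holders={none}
Step 7: wait(T2) -> count=3 queue=[] holders={T2}
Step 8: wait(T6) -> count=2 queue=[] holders={T2,T6}
Step 9: wait(T3) -> count=1 queue=[] holders={T2,T3,T6}
Step 10: wait(T1) -> count=0 queue=[] holders={T1,T2,T3,T6}
Step 11: wait(T4) -> count=0 queue=[T4] holders={T1,T2,T3,T6}
Step 12: signal(T6) -> count=0 queue=[] holders={T1,T2,T3,T4}
Step 13: signal(T4) -> count=1 queue=[] holders={T1,T2,T3}
Step 14: signal(T3) -> count=2 queue=[] holders={T1,T2}
Step 15: signal(T2) -> count=3 queue=[] holders={T1}
Step 16: wait(T6) -> count=2 queue=[] holders={T1,T6}
Step 17: wait(T7) -> count=1 queue=[] holders={T1,T6,T7}
Step 18: wait(T4) -> count=0 queue=[] holders={T1,T4,T6,T7}
Final holders: {T1,T4,T6,T7} -> T5 not in holders

Answer: no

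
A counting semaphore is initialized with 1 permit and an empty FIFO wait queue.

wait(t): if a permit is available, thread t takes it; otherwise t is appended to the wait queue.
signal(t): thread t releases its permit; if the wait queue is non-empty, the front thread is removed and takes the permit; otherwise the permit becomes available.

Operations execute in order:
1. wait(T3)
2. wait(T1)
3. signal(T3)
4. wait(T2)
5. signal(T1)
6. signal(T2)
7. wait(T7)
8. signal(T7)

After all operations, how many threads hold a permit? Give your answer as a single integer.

Answer: 0

Derivation:
Step 1: wait(T3) -> count=0 queue=[] holders={T3}
Step 2: wait(T1) -> count=0 queue=[T1] holders={T3}
Step 3: signal(T3) -> count=0 queue=[] holders={T1}
Step 4: wait(T2) -> count=0 queue=[T2] holders={T1}
Step 5: signal(T1) -> count=0 queue=[] holders={T2}
Step 6: signal(T2) -> count=1 queue=[] holders={none}
Step 7: wait(T7) -> count=0 queue=[] holders={T7}
Step 8: signal(T7) -> count=1 queue=[] holders={none}
Final holders: {none} -> 0 thread(s)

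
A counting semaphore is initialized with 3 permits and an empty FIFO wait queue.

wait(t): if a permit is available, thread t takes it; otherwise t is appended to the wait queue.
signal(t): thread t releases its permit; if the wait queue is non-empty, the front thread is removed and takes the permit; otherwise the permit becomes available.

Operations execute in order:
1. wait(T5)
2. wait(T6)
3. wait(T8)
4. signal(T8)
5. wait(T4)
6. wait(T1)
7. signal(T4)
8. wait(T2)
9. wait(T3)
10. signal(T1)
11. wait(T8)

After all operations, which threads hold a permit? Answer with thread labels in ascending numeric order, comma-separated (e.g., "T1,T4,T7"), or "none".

Answer: T2,T5,T6

Derivation:
Step 1: wait(T5) -> count=2 queue=[] holders={T5}
Step 2: wait(T6) -> count=1 queue=[] holders={T5,T6}
Step 3: wait(T8) -> count=0 queue=[] holders={T5,T6,T8}
Step 4: signal(T8) -> count=1 queue=[] holders={T5,T6}
Step 5: wait(T4) -> count=0 queue=[] holders={T4,T5,T6}
Step 6: wait(T1) -> count=0 queue=[T1] holders={T4,T5,T6}
Step 7: signal(T4) -> count=0 queue=[] holders={T1,T5,T6}
Step 8: wait(T2) -> count=0 queue=[T2] holders={T1,T5,T6}
Step 9: wait(T3) -> count=0 queue=[T2,T3] holders={T1,T5,T6}
Step 10: signal(T1) -> count=0 queue=[T3] holders={T2,T5,T6}
Step 11: wait(T8) -> count=0 queue=[T3,T8] holders={T2,T5,T6}
Final holders: T2,T5,T6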